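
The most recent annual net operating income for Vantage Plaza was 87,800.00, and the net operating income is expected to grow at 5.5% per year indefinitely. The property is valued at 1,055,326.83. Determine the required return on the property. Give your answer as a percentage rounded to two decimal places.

14.28%

D₁ = 87,800.00 × 1.055 = 92,629.0000
P = D₁/(r − g) ⇒ r = D₁/P + g = 92,629.0000/1,055,326.83 + 0.055 = 0.087773 + 0.055 = 0.142773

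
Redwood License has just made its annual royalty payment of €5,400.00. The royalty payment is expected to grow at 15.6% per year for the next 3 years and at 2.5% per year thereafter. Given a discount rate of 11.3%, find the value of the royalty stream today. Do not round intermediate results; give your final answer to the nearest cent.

D_1 = 6242.40000
D_2 = 7216.21440
D_3 = 8341.94385
Terminal value at year 3: TV = D_3×(1+g_2)/(r−g_2) = 8550.49244/0.088 = 97164.68685
P_0 = D_1/(1+r)^1 + D_2/(1+r)^2 + D_3/(1+r)^3 + TV/(1+r)^3
    = 5608.62534 + 5825.31077 + 6050.36770 + 70473.03290 = 87957.33671

€87957.34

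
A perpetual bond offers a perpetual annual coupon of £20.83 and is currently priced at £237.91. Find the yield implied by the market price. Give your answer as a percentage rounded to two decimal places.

8.76%

P = C/r ⇒ r = C/P = £20.83/£237.91 = 0.087554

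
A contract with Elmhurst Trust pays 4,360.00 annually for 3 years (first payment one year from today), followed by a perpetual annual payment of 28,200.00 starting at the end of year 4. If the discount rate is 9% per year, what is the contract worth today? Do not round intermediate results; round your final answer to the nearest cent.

PV of 3-year annuity: 4,360.00 × [1 − (1+0.09)^−3] / 0.09 = 11036.44474
Perpetuity value at year 3: 28,200.00 / 0.09 = 313333.33333
PV of perpetuity: 313333.33333 / (1+0.09)^3 = 241950.82375
Total PV = 11036.44474 + 241950.82375 = 252987.26850

252987.27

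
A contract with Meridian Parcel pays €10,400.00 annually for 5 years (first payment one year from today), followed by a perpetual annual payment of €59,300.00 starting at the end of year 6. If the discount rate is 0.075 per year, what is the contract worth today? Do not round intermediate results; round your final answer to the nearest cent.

PV of 5-year annuity: €10,400.00 × [1 − (1+0.075)^−5] / 0.075 = 42077.20298
Perpetuity value at year 5: €59,300.00 / 0.075 = 790666.66667
PV of perpetuity: 790666.66667 / (1+0.075)^5 = 550745.69198
Total PV = 42077.20298 + 550745.69198 = 592822.89496

€592822.89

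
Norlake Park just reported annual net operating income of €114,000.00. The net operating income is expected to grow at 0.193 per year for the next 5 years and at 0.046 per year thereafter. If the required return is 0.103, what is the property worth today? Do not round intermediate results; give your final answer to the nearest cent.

D_1 = 136002.00000
D_2 = 162250.38600
D_3 = 193564.71050
D_4 = 230922.69962
D_5 = 275490.78065
Terminal value at year 5: TV = D_5×(1+g_2)/(r−g_2) = 288163.35656/0.057 = 5055497.48354
P_0 = D_1/(1+r)^1 + D_2/(1+r)^2 + D_3/(1+r)^3 + D_4/(1+r)^4 + D_5/(1+r)^5 + TV/(1+r)^5
    = 123301.90390 + 133362.80268 + 144244.62701 + 156014.36085 + 168744.45376 + 3096608.74798 = 3822276.89618

€3822276.90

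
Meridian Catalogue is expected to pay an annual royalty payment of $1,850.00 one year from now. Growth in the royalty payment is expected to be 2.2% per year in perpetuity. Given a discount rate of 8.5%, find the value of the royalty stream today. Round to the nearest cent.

$29365.08

Growing perpetuity: P = D₁ / (r − g) = $1,850.0000 / (0.085 − 0.022) = $29,365.08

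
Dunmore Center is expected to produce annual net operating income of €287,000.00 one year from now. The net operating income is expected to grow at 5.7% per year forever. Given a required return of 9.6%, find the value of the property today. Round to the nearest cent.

Growing perpetuity: P = D₁ / (r − g) = €287,000.0000 / (0.096 − 0.057) = €7,358,974.36

€7358974.36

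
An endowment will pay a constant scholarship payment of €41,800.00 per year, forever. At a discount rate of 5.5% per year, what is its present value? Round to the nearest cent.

Level perpetuity: PV = C / r = €41,800.00 / 0.055 = €760,000.00

€760000.00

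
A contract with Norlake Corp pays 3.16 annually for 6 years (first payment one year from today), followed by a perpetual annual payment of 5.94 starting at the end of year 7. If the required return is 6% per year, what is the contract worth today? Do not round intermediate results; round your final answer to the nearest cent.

85.33

PV of 6-year annuity: 3.16 × [1 − (1+0.06)^−6] / 0.06 = 15.53874
Perpetuity value at year 6: 5.94 / 0.06 = 99.00000
PV of perpetuity: 99.00000 / (1+0.06)^6 = 69.79109
Total PV = 15.53874 + 69.79109 = 85.32984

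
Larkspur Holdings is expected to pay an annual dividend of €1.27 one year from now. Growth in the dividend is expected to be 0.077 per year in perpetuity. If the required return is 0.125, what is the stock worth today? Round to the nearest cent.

Growing perpetuity: P = D₁ / (r − g) = €1.2700 / (0.125 − 0.077) = €26.46

€26.46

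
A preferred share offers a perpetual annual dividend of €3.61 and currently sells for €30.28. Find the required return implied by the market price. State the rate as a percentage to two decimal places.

P = C/r ⇒ r = C/P = €3.61/€30.28 = 0.119221

11.92%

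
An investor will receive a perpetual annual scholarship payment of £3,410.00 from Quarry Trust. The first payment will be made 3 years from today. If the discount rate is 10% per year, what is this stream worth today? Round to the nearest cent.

£28181.82

Value at end of year 2: C / r = £3,410.00 / 0.1 = £34,100.0000
Discount to today: PV = £34,100.0000 / (1 + 0.1)^2 = £34,100.0000 / 1.210000 = £28,181.82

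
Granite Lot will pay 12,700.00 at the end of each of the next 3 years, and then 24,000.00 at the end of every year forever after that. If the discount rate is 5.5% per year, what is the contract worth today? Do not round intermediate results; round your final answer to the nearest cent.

405876.99

PV of 3-year annuity: 12,700.00 × [1 − (1+0.055)^−3] / 0.055 = 34263.75391
Perpetuity value at year 3: 24,000.00 / 0.055 = 436363.63636
PV of perpetuity: 436363.63636 / (1+0.055)^3 = 371613.23528
Total PV = 34263.75391 + 371613.23528 = 405876.98919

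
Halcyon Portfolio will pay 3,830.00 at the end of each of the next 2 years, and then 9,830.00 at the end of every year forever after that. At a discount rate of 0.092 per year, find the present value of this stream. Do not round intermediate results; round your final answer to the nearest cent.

PV of 2-year annuity: 3,830.00 × [1 − (1+0.092)^−2] / 0.092 = 6719.16301
Perpetuity value at year 2: 9,830.00 / 0.092 = 106847.82609
PV of perpetuity: 106847.82609 / (1+0.092)^2 = 89602.55914
Total PV = 6719.16301 + 89602.55914 = 96321.72215

96321.72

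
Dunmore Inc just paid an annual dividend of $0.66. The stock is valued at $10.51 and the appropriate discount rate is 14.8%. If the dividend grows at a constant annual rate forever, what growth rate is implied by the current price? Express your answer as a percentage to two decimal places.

8.02%

P = D₀(1+g)/(r−g) ⇒ P(r−g) = D₀(1+g) ⇒ g(P+D₀) = P·r − D₀
g = (P·r − D₀)/(P + D₀) = ($10.51×0.148 − $0.66) / ($10.51 + $0.66) = 0.080168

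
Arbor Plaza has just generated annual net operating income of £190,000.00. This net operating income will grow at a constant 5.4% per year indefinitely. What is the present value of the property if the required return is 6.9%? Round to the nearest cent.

£13350666.67

D₁ = D₀ × (1 + g) = £190,000.00 × 1.054 = £200,260.0000
Growing perpetuity: P = D₁ / (r − g) = £200,260.0000 / (0.069 − 0.054) = £13,350,666.67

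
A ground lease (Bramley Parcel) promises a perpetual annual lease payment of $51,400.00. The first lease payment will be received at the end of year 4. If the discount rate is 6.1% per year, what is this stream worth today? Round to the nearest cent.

$705483.94

Value at end of year 3: C / r = $51,400.00 / 0.061 = $842,622.9508
Discount to today: PV = $842,622.9508 / (1 + 0.061)^3 = $842,622.9508 / 1.194390 = $705,483.94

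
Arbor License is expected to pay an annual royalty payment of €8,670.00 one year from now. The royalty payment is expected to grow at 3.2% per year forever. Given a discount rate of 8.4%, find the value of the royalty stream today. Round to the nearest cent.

Growing perpetuity: P = D₁ / (r − g) = €8,670.0000 / (0.084 − 0.032) = €166,730.77

€166730.77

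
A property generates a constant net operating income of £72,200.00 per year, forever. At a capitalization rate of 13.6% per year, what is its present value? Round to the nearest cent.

£530882.35

Level perpetuity: PV = C / r = £72,200.00 / 0.136 = £530,882.35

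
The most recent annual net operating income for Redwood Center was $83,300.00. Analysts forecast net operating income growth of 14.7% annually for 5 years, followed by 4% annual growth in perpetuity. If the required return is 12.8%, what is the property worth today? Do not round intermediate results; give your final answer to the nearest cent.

D_1 = 95545.10000
D_2 = 109590.22970
D_3 = 125699.99347
D_4 = 144177.89251
D_5 = 165372.04270
Terminal value at year 5: TV = D_5×(1+g_2)/(r−g_2) = 171986.92441/0.088 = 1954396.86832
P_0 = D_1/(1+r)^1 + D_2/(1+r)^2 + D_3/(1+r)^3 + D_4/(1+r)^4 + D_5/(1+r)^5 + TV/(1+r)^5
    = 84703.10284 + 86129.83950 + 87580.60807 + 89055.81335 + 90555.86694 + 1070205.70023 = 1508230.93093

$1508230.93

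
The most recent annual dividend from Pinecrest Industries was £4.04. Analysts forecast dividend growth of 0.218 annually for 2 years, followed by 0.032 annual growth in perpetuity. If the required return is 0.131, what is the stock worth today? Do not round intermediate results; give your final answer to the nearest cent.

£57.88

D_1 = 4.92072
D_2 = 5.99344
Terminal value at year 2: TV = D_2×(1+g_2)/(r−g_2) = 6.18523/0.099 = 62.47704
P_0 = D_1/(1+r)^1 + D_2/(1+r)^2 + TV/(1+r)^2
    = 4.35077 + 4.68544 + 48.84220 = 57.87841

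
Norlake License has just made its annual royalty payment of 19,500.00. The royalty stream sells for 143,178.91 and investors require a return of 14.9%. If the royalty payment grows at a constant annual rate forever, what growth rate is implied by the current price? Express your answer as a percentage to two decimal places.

P = D₀(1+g)/(r−g) ⇒ P(r−g) = D₀(1+g) ⇒ g(P+D₀) = P·r − D₀
g = (P·r − D₀)/(P + D₀) = (143,178.91×0.149 − 19,500.00) / (143,178.91 + 19,500.00) = 0.011272

1.13%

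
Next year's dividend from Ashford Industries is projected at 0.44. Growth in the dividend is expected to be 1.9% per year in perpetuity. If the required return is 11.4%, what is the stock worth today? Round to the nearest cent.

Growing perpetuity: P = D₁ / (r − g) = 0.4400 / (0.114 − 0.019) = 4.63

4.63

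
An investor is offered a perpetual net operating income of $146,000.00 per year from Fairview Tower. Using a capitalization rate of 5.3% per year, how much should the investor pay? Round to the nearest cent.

Level perpetuity: PV = C / r = $146,000.00 / 0.053 = $2,754,716.98

$2754716.98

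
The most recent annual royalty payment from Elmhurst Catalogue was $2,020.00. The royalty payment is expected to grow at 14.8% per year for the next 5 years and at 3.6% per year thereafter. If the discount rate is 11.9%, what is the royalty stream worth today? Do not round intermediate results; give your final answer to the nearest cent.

$39567.37

D_1 = 2318.96000
D_2 = 2662.16608
D_3 = 3056.16666
D_4 = 3508.47933
D_5 = 4027.73427
Terminal value at year 5: TV = D_5×(1+g_2)/(r−g_2) = 4172.73270/0.083 = 50273.88794
P_0 = D_1/(1+r)^1 + D_2/(1+r)^2 + D_3/(1+r)^3 + D_4/(1+r)^4 + D_5/(1+r)^5 + TV/(1+r)^5
    = 2072.35031 + 2126.05734 + 2181.15623 + 2237.68307 + 2295.67485 + 28654.44757 = 39567.36937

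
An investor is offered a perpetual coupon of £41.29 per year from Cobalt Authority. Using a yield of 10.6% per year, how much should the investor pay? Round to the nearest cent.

£389.53

Level perpetuity: PV = C / r = £41.29 / 0.106 = £389.53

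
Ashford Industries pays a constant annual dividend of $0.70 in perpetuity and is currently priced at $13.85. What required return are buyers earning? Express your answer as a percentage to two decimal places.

5.05%

P = C/r ⇒ r = C/P = $0.70/$13.85 = 0.050542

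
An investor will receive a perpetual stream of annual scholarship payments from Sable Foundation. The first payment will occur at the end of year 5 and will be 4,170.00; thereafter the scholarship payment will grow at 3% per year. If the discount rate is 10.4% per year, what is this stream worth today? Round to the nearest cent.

37933.95

Value at end of year 4: C₁ / (r − g) = 4,170.00 / (0.104 − 0.03) = 56,351.3514
Discount to today: PV = 56,351.3514 / (1 + 0.104)^4 = 56,351.3514 / 1.485512 = 37,933.95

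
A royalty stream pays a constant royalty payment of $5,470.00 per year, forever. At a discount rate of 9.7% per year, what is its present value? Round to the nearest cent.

Level perpetuity: PV = C / r = $5,470.00 / 0.097 = $56,391.75

$56391.75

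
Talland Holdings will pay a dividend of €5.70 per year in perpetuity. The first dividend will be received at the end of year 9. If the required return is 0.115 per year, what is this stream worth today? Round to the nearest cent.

Value at end of year 8: C / r = €5.70 / 0.115 = €49.5652
Discount to today: PV = €49.5652 / (1 + 0.115)^8 = €49.5652 / 2.388905 = €20.75

€20.75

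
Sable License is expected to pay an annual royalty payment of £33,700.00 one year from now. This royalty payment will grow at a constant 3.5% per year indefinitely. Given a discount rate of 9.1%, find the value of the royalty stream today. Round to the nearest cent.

Growing perpetuity: P = D₁ / (r − g) = £33,700.0000 / (0.091 − 0.035) = £601,785.71

£601785.71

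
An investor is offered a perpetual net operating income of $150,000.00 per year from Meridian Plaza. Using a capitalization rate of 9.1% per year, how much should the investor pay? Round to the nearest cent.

Level perpetuity: PV = C / r = $150,000.00 / 0.091 = $1,648,351.65

$1648351.65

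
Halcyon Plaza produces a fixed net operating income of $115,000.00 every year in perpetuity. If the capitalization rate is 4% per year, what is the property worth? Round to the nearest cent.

$2875000.00

Level perpetuity: PV = C / r = $115,000.00 / 0.04 = $2,875,000.00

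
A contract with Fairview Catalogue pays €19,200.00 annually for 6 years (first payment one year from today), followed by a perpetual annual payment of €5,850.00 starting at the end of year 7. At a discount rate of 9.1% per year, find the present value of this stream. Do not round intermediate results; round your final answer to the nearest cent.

€123994.60

PV of 6-year annuity: €19,200.00 × [1 − (1+0.091)^−6] / 0.091 = 85873.44847
Perpetuity value at year 6: €5,850.00 / 0.091 = 64285.71429
PV of perpetuity: 64285.71429 / (1+0.091)^6 = 38121.14796
Total PV = 85873.44847 + 38121.14796 = 123994.59642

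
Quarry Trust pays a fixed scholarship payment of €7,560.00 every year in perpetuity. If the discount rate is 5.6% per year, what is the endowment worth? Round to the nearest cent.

Level perpetuity: PV = C / r = €7,560.00 / 0.056 = €135,000.00

€135000.00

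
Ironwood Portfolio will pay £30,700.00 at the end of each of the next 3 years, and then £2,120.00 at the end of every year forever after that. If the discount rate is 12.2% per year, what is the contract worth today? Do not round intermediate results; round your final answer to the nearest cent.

£85786.16

PV of 3-year annuity: £30,700.00 × [1 − (1+0.122)^−3] / 0.122 = 73483.54084
Perpetuity value at year 3: £2,120.00 / 0.122 = 17377.04918
PV of perpetuity: 17377.04918 / (1+0.122)^3 = 12302.61574
Total PV = 73483.54084 + 12302.61574 = 85786.15659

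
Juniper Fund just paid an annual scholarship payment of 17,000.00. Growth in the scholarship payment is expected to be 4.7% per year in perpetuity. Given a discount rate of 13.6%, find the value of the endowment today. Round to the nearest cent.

D₁ = D₀ × (1 + g) = 17,000.00 × 1.047 = 17,799.0000
Growing perpetuity: P = D₁ / (r − g) = 17,799.0000 / (0.136 − 0.047) = 199,988.76

199988.76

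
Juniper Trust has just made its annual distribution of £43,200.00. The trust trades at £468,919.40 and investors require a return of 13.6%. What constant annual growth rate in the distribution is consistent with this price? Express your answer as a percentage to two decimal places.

4.02%

P = D₀(1+g)/(r−g) ⇒ P(r−g) = D₀(1+g) ⇒ g(P+D₀) = P·r − D₀
g = (P·r − D₀)/(P + D₀) = (£468,919.40×0.136 − £43,200.00) / (£468,919.40 + £43,200.00) = 0.040172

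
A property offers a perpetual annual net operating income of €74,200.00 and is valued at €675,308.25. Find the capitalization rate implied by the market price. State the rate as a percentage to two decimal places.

P = C/r ⇒ r = C/P = €74,200.00/€675,308.25 = 0.109876

10.99%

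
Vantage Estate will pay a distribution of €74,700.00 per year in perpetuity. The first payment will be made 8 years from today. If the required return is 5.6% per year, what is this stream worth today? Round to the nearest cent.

€910930.30

Value at end of year 7: C / r = €74,700.00 / 0.056 = €1,333,928.5714
Discount to today: PV = €1,333,928.5714 / (1 + 0.056)^7 = €1,333,928.5714 / 1.464359 = €910,930.30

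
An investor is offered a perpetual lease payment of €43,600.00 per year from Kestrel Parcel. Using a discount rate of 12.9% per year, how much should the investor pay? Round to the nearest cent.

€337984.50

Level perpetuity: PV = C / r = €43,600.00 / 0.129 = €337,984.50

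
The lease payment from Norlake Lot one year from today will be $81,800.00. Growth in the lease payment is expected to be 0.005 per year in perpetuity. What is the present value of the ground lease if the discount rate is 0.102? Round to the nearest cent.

$843298.97

Growing perpetuity: P = D₁ / (r − g) = $81,800.0000 / (0.102 − 0.005) = $843,298.97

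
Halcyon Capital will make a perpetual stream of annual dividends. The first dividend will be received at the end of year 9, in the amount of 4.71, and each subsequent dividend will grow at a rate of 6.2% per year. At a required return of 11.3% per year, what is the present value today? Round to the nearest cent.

Value at end of year 8: C₁ / (r − g) = 4.71 / (0.113 − 0.062) = 92.3529
Discount to today: PV = 92.3529 / (1 + 0.113)^8 = 92.3529 / 2.354840 = 39.22

39.22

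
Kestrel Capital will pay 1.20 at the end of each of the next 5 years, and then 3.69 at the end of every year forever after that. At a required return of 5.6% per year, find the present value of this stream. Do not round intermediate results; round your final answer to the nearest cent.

55.29

PV of 5-year annuity: 1.20 × [1 − (1+0.056)^−5] / 0.056 = 5.11032
Perpetuity value at year 5: 3.69 / 0.056 = 65.89286
PV of perpetuity: 65.89286 / (1+0.056)^5 = 50.17862
Total PV = 5.11032 + 50.17862 = 55.28894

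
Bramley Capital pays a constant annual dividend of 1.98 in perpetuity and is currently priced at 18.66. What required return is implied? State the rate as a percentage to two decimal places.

10.61%

P = C/r ⇒ r = C/P = 1.98/18.66 = 0.106109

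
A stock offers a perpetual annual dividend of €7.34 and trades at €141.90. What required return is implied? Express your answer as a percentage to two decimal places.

P = C/r ⇒ r = C/P = €7.34/€141.90 = 0.051727

5.17%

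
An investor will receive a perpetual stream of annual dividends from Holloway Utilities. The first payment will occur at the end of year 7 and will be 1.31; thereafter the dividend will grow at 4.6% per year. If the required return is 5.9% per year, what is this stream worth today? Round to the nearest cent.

Value at end of year 6: C₁ / (r − g) = 1.31 / (0.059 − 0.046) = 100.7692
Discount to today: PV = 100.7692 / (1 + 0.059)^6 = 100.7692 / 1.410509 = 71.44

71.44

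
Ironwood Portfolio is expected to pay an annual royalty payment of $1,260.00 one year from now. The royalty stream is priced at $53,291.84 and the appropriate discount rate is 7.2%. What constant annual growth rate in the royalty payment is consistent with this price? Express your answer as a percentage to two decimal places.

P = D₁/(r−g) ⇒ g = r − D₁/P = 0.072 − $1,260.00/$53,291.84 = 0.048357

4.84%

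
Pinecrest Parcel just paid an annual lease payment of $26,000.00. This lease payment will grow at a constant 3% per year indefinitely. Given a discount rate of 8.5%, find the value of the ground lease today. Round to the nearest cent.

D₁ = D₀ × (1 + g) = $26,000.00 × 1.03 = $26,780.0000
Growing perpetuity: P = D₁ / (r − g) = $26,780.0000 / (0.085 − 0.03) = $486,909.09

$486909.09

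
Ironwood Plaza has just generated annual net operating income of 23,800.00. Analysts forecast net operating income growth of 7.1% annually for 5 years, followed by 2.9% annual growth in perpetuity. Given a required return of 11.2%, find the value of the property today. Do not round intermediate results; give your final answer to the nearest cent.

350999.79

D_1 = 25489.80000
D_2 = 27299.57580
D_3 = 29237.84568
D_4 = 31313.73273
D_5 = 33537.00775
Terminal value at year 5: TV = D_5×(1+g_2)/(r−g_2) = 34509.58097/0.083 = 415778.08402
P_0 = D_1/(1+r)^1 + D_2/(1+r)^2 + D_3/(1+r)^3 + D_4/(1+r)^4 + D_5/(1+r)^5 + TV/(1+r)^5
    = 22922.48201 + 22077.31856 + 21263.31671 + 20479.32751 + 19724.24439 + 244533.10216 = 350999.79134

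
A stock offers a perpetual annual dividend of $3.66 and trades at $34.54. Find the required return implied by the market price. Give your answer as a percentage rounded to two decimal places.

P = C/r ⇒ r = C/P = $3.66/$34.54 = 0.105964

10.60%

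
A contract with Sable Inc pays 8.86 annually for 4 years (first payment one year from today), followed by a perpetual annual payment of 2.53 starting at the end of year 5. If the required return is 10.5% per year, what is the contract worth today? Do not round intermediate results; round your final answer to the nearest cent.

PV of 4-year annuity: 8.86 × [1 − (1+0.105)^−4] / 0.105 = 27.78370
Perpetuity value at year 4: 2.53 / 0.105 = 24.09524
PV of perpetuity: 24.09524 / (1+0.105)^4 = 16.16152
Total PV = 27.78370 + 16.16152 = 43.94522

43.95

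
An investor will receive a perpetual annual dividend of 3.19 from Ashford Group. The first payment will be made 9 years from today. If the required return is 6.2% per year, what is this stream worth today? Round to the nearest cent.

Value at end of year 8: C / r = 3.19 / 0.062 = 51.4516
Discount to today: PV = 51.4516 / (1 + 0.062)^8 = 51.4516 / 1.618066 = 31.80

31.80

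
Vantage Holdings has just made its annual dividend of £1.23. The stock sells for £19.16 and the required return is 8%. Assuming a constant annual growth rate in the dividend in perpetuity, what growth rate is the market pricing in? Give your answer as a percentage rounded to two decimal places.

1.49%

P = D₀(1+g)/(r−g) ⇒ P(r−g) = D₀(1+g) ⇒ g(P+D₀) = P·r − D₀
g = (P·r − D₀)/(P + D₀) = (£19.16×0.08 − £1.23) / (£19.16 + £1.23) = 0.014850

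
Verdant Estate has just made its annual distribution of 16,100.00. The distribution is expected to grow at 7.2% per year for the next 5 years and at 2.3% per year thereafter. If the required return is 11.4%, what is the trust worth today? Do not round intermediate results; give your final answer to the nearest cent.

D_1 = 17259.20000
D_2 = 18501.86240
D_3 = 19833.99649
D_4 = 21262.04424
D_5 = 22792.91143
Terminal value at year 5: TV = D_5×(1+g_2)/(r−g_2) = 23317.14839/0.091 = 256232.39987
P_0 = D_1/(1+r)^1 + D_2/(1+r)^2 + D_3/(1+r)^3 + D_4/(1+r)^4 + D_5/(1+r)^5 + TV/(1+r)^5
    = 15492.99820 + 14908.88158 + 14346.78730 + 13805.88508 + 13285.37595 + 149350.98459 = 221190.91270

221190.91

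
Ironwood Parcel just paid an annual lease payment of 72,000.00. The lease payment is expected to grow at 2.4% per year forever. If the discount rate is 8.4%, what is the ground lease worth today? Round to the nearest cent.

D₁ = D₀ × (1 + g) = 72,000.00 × 1.024 = 73,728.0000
Growing perpetuity: P = D₁ / (r − g) = 73,728.0000 / (0.084 − 0.024) = 1,228,800.00

1228800.00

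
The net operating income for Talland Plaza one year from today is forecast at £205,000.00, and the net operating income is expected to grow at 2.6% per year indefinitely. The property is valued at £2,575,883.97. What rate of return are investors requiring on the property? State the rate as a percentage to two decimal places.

10.56%

P = D₁/(r − g) ⇒ r = D₁/P + g = £205,000.0000/£2,575,883.97 + 0.026 = 0.079584 + 0.026 = 0.105584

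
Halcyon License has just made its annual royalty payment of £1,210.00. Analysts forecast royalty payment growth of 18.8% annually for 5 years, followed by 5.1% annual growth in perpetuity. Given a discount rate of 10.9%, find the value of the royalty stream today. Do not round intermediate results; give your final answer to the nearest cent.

D_1 = 1437.48000
D_2 = 1707.72624
D_3 = 2028.77877
D_4 = 2410.18918
D_5 = 2863.30475
Terminal value at year 5: TV = D_5×(1+g_2)/(r−g_2) = 3009.33329/0.058 = 51885.05674
P_0 = D_1/(1+r)^1 + D_2/(1+r)^2 + D_3/(1+r)^3 + D_4/(1+r)^4 + D_5/(1+r)^5 + TV/(1+r)^5
    = 1296.19477 + 1388.52965 + 1487.44205 + 1593.40050 + 1706.90693 + 30930.33083 = 38402.80473

£38402.80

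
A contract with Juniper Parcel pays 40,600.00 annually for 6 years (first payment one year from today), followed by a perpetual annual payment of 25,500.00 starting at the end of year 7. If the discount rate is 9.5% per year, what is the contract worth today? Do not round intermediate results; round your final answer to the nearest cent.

335160.42

PV of 6-year annuity: 40,600.00 × [1 − (1+0.095)^−6] / 0.095 = 179444.91026
Perpetuity value at year 6: 25,500.00 / 0.095 = 268421.05263
PV of perpetuity: 268421.05263 / (1+0.095)^6 = 155715.50555
Total PV = 179444.91026 + 155715.50555 = 335160.41581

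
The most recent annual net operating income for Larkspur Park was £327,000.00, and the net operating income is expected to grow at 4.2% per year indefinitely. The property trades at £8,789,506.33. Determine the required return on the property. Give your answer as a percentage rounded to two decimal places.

8.08%

D₁ = £327,000.00 × 1.042 = £340,734.0000
P = D₁/(r − g) ⇒ r = D₁/P + g = £340,734.0000/£8,789,506.33 + 0.042 = 0.038766 + 0.042 = 0.080766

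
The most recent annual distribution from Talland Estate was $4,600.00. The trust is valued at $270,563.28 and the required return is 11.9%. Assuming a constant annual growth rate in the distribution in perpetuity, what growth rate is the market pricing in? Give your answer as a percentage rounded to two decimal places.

10.03%

P = D₀(1+g)/(r−g) ⇒ P(r−g) = D₀(1+g) ⇒ g(P+D₀) = P·r − D₀
g = (P·r − D₀)/(P + D₀) = ($270,563.28×0.119 − $4,600.00) / ($270,563.28 + $4,600.00) = 0.100293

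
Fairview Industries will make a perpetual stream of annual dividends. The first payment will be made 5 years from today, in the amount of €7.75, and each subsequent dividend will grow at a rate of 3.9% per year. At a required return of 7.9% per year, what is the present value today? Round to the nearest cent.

Value at end of year 4: C₁ / (r − g) = €7.75 / (0.079 − 0.039) = €193.7500
Discount to today: PV = €193.7500 / (1 + 0.079)^4 = €193.7500 / 1.355457 = €142.94

€142.94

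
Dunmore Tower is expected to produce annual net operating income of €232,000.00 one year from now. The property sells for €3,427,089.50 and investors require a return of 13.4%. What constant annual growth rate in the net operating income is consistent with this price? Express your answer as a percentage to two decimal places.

6.63%

P = D₁/(r−g) ⇒ g = r − D₁/P = 0.134 − €232,000.00/€3,427,089.50 = 0.066304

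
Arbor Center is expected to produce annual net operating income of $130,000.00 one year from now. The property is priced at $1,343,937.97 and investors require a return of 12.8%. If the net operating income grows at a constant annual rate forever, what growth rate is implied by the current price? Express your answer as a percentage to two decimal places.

P = D₁/(r−g) ⇒ g = r − D₁/P = 0.128 − $130,000.00/$1,343,937.97 = 0.031269

3.13%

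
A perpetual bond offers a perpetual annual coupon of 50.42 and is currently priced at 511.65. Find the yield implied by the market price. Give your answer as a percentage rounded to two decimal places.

P = C/r ⇒ r = C/P = 50.42/511.65 = 0.098544

9.85%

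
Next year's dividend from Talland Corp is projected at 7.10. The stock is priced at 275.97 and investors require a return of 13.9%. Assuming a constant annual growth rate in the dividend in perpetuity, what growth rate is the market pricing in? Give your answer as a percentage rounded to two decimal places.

P = D₁/(r−g) ⇒ g = r − D₁/P = 0.139 − 7.10/275.97 = 0.113273

11.33%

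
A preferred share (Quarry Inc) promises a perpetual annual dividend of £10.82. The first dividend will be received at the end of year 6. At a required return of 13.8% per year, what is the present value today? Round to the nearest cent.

£41.08

Value at end of year 5: C / r = £10.82 / 0.138 = £78.4058
Discount to today: PV = £78.4058 / (1 + 0.138)^5 = £78.4058 / 1.908584 = £41.08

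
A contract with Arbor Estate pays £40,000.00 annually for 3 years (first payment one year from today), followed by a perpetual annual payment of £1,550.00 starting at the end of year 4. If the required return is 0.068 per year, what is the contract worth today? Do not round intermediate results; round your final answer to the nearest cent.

PV of 3-year annuity: £40,000.00 × [1 − (1+0.068)^−3] / 0.068 = 105357.40395
Perpetuity value at year 3: £1,550.00 / 0.068 = 22794.11765
PV of perpetuity: 22794.11765 / (1+0.068)^3 = 18711.51824
Total PV = 105357.40395 + 18711.51824 = 124068.92219

£124068.92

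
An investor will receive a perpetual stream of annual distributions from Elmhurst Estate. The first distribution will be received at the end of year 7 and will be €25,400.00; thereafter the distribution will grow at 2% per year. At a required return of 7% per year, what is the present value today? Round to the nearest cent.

€338501.85

Value at end of year 6: C₁ / (r − g) = €25,400.00 / (0.07 − 0.02) = €508,000.0000
Discount to today: PV = €508,000.0000 / (1 + 0.07)^6 = €508,000.0000 / 1.500730 = €338,501.85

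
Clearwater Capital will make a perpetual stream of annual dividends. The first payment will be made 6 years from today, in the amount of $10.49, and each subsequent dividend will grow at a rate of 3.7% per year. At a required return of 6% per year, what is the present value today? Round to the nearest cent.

$340.81

Value at end of year 5: C₁ / (r − g) = $10.49 / (0.06 − 0.037) = $456.0870
Discount to today: PV = $456.0870 / (1 + 0.06)^5 = $456.0870 / 1.338226 = $340.81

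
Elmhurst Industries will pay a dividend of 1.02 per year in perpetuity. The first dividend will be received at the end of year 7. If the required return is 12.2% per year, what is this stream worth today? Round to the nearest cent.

Value at end of year 6: C / r = 1.02 / 0.122 = 8.3607
Discount to today: PV = 8.3607 / (1 + 0.122)^6 = 8.3607 / 1.995065 = 4.19

4.19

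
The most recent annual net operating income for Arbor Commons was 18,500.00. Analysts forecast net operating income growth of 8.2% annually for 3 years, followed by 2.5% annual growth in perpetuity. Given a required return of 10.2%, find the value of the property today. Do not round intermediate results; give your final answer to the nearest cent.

D_1 = 20017.00000
D_2 = 21658.39400
D_3 = 23434.38231
Terminal value at year 3: TV = D_3×(1+g_2)/(r−g_2) = 24020.24187/0.077 = 311951.19306
P_0 = D_1/(1+r)^1 + D_2/(1+r)^2 + D_3/(1+r)^3 + TV/(1+r)^3
    = 18164.24682 + 17834.58717 + 17510.91045 + 233099.78201 = 286609.52646

286609.53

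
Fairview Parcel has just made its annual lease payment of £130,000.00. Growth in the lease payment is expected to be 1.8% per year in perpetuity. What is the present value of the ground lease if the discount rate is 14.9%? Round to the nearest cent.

£1010229.01

D₁ = D₀ × (1 + g) = £130,000.00 × 1.018 = £132,340.0000
Growing perpetuity: P = D₁ / (r − g) = £132,340.0000 / (0.149 − 0.018) = £1,010,229.01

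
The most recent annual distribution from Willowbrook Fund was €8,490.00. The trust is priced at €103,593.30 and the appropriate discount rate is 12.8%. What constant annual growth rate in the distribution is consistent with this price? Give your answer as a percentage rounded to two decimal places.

P = D₀(1+g)/(r−g) ⇒ P(r−g) = D₀(1+g) ⇒ g(P+D₀) = P·r − D₀
g = (P·r − D₀)/(P + D₀) = (€103,593.30×0.128 − €8,490.00) / (€103,593.30 + €8,490.00) = 0.042557

4.26%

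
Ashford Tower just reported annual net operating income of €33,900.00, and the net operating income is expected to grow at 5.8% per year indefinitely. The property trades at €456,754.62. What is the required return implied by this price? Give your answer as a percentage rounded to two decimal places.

D₁ = €33,900.00 × 1.058 = €35,866.2000
P = D₁/(r − g) ⇒ r = D₁/P + g = €35,866.2000/€456,754.62 + 0.058 = 0.078524 + 0.058 = 0.136524

13.65%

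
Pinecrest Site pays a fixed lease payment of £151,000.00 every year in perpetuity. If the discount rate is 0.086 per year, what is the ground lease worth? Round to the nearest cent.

£1755813.95

Level perpetuity: PV = C / r = £151,000.00 / 0.086 = £1,755,813.95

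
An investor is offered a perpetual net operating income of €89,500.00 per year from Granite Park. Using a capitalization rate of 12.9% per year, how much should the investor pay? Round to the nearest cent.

Level perpetuity: PV = C / r = €89,500.00 / 0.129 = €693,798.45

€693798.45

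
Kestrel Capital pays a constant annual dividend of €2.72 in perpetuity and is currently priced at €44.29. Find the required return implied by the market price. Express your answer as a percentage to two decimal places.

P = C/r ⇒ r = C/P = €2.72/€44.29 = 0.061413

6.14%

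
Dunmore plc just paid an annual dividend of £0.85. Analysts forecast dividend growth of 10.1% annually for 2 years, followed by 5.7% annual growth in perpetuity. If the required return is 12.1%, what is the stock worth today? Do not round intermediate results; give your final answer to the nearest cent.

£15.20

D_1 = 0.93585
D_2 = 1.03037
Terminal value at year 2: TV = D_2×(1+g_2)/(r−g_2) = 1.08910/0.064 = 17.01722
P_0 = D_1/(1+r)^1 + D_2/(1+r)^2 + TV/(1+r)^2
    = 0.83483 + 0.81994 + 13.54183 = 15.19661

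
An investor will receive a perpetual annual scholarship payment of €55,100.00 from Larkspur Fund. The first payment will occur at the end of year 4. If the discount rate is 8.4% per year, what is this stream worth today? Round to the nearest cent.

€514973.01

Value at end of year 3: C / r = €55,100.00 / 0.084 = €655,952.3810
Discount to today: PV = €655,952.3810 / (1 + 0.084)^3 = €655,952.3810 / 1.273761 = €514,973.01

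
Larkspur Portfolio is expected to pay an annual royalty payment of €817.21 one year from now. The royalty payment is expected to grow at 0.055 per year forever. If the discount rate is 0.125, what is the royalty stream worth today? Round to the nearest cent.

Growing perpetuity: P = D₁ / (r − g) = €817.2100 / (0.125 − 0.055) = €11,674.43

€11674.43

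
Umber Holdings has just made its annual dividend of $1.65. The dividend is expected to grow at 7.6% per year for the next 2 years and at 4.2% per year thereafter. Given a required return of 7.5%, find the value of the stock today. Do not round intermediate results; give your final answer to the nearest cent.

D_1 = 1.77540
D_2 = 1.91033
Terminal value at year 2: TV = D_2×(1+g_2)/(r−g_2) = 1.99056/0.033 = 60.32013
P_0 = D_1/(1+r)^1 + D_2/(1+r)^2 + TV/(1+r)^2
    = 1.65153 + 1.65307 + 52.19698 = 55.50158

$55.50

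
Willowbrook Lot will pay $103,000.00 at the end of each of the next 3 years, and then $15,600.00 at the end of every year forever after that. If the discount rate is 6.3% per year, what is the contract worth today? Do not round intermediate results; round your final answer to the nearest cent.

PV of 3-year annuity: $103,000.00 × [1 − (1+0.063)^−3] / 0.063 = 273799.17374
Perpetuity value at year 3: $15,600.00 / 0.063 = 247619.04762
PV of perpetuity: 247619.04762 / (1+0.063)^3 = 206150.43490
Total PV = 273799.17374 + 206150.43490 = 479949.60864

$479949.61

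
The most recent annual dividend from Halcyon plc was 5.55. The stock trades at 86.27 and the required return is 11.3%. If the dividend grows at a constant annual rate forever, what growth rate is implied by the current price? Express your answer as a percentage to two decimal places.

P = D₀(1+g)/(r−g) ⇒ P(r−g) = D₀(1+g) ⇒ g(P+D₀) = P·r − D₀
g = (P·r − D₀)/(P + D₀) = (86.27×0.113 − 5.55) / (86.27 + 5.55) = 0.045725

4.57%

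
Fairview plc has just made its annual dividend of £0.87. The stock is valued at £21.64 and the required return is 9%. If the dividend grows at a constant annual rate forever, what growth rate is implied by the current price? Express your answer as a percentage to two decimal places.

P = D₀(1+g)/(r−g) ⇒ P(r−g) = D₀(1+g) ⇒ g(P+D₀) = P·r − D₀
g = (P·r − D₀)/(P + D₀) = (£21.64×0.09 − £0.87) / (£21.64 + £0.87) = 0.047872

4.79%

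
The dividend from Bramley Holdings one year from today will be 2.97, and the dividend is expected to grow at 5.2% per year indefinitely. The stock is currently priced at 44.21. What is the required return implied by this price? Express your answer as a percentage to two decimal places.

P = D₁/(r − g) ⇒ r = D₁/P + g = 2.9700/44.21 + 0.052 = 0.067179 + 0.052 = 0.119179

11.92%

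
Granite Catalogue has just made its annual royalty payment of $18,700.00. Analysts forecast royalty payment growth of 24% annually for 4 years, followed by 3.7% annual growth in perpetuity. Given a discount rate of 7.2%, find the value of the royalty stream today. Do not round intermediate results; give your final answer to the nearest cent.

D_1 = 23188.00000
D_2 = 28753.12000
D_3 = 35653.86880
D_4 = 44210.79731
Terminal value at year 4: TV = D_4×(1+g_2)/(r−g_2) = 45846.59681/0.035 = 1309902.76607
P_0 = D_1/(1+r)^1 + D_2/(1+r)^2 + D_3/(1+r)^3 + D_4/(1+r)^4 + TV/(1+r)^4
    = 21630.59701 + 25020.46670 + 28941.58461 + 33477.20608 + 991881.79158 = 1100951.64599

$1100951.65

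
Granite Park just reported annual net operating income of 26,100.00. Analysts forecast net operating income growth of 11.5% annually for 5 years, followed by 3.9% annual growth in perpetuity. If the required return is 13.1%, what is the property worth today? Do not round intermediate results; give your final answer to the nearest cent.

D_1 = 29101.50000
D_2 = 32448.17250
D_3 = 36179.71234
D_4 = 40340.37926
D_5 = 44979.52287
Terminal value at year 5: TV = D_5×(1+g_2)/(r−g_2) = 46733.72426/0.092 = 507975.26373
P_0 = D_1/(1+r)^1 + D_2/(1+r)^2 + D_3/(1+r)^3 + D_4/(1+r)^4 + D_5/(1+r)^5 + TV/(1+r)^5
    = 25730.76923 + 25366.76189 + 25007.90407 + 24654.12293 + 24305.34666 + 274491.90410 = 399556.80888

399556.81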